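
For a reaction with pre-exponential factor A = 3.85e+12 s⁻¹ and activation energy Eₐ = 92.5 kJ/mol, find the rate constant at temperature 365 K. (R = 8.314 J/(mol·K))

2.23e-01 s⁻¹

Step 1: Use the Arrhenius equation: k = A × exp(-Eₐ/RT)
Step 2: Convert Eₐ to J/mol: 92.5 kJ/mol = 92500 J/mol
Step 3: Calculate the exponent: -Eₐ/(RT) = -92500/(8.314 × 365) = -30.48168
Step 4: k = 3.85e+12 × exp(-30.48168)
Step 5: k = 3.85e+12 × 5.78062e-14 = 2.2255e-01 s⁻¹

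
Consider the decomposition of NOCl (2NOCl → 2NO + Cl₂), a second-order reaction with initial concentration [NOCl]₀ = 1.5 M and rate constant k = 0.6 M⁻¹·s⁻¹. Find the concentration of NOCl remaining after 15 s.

0.1034 M

Step 1: For a second-order reaction: 1/[NOCl] = 1/[NOCl]₀ + kt
Step 2: 1/[NOCl] = 1/1.5 + 0.6 × 15
Step 3: 1/[NOCl] = 0.6667 + 9 = 9.667
Step 4: [NOCl] = 1/9.667 = 0.1034 M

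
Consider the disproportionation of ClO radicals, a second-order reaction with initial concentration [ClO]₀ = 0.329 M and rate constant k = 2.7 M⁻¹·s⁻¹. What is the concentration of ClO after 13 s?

0.02622 M

Step 1: For a second-order reaction: 1/[ClO] = 1/[ClO]₀ + kt
Step 2: 1/[ClO] = 1/0.329 + 2.7 × 13
Step 3: 1/[ClO] = 3.04 + 35.1 = 38.14
Step 4: [ClO] = 1/38.14 = 0.02622 M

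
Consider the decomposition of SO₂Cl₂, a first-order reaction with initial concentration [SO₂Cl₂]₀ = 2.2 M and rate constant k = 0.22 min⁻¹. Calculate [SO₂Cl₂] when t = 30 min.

0.002993 M

Step 1: For a first-order reaction: [SO₂Cl₂] = [SO₂Cl₂]₀ × e^(-kt)
Step 2: [SO₂Cl₂] = 2.2 × e^(-0.22 × 30)
Step 3: [SO₂Cl₂] = 2.2 × e^(-6.6)
Step 4: [SO₂Cl₂] = 2.2 × 0.00136037 = 0.002993 M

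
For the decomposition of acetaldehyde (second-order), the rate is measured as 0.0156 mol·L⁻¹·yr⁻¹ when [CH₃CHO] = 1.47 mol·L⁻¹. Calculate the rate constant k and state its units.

0.007219 (mol·L⁻¹)⁻¹·yr⁻¹

Step 1: rate = k[CH₃CHO]^2, so k = rate / [CH₃CHO]^2.
Step 2: k = 0.0156 / (1.47)^2 = 0.0156 / 2.161.
Step 3: k = 0.007219 (mol·L⁻¹)⁻¹·yr⁻¹.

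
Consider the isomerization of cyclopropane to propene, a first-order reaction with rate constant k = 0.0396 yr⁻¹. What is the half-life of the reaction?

17.5 yr

Step 1: For a first-order reaction, t₁/₂ = ln(2)/k
Step 2: t₁/₂ = ln(2)/0.0396
Step 3: t₁/₂ = 0.6931/0.0396 = 17.5 yr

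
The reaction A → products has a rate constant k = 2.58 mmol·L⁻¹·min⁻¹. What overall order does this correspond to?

zeroth order (0)

Step 1: The units of k for an nth-order reaction are (concentration)^(1-n)·(time)⁻¹.
Step 2: Here k has units mmol·L⁻¹·min⁻¹, so the concentration exponent is 1.
Step 3: 1 - n = 1 ⇒ n = 0. The reaction is zeroth order.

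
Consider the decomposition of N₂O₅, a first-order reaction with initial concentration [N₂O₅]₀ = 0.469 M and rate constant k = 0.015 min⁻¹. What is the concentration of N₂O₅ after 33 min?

0.2859 M

Step 1: For a first-order reaction: [N₂O₅] = [N₂O₅]₀ × e^(-kt)
Step 2: [N₂O₅] = 0.469 × e^(-0.015 × 33)
Step 3: [N₂O₅] = 0.469 × e^(-0.495)
Step 4: [N₂O₅] = 0.469 × 0.609571 = 0.2859 M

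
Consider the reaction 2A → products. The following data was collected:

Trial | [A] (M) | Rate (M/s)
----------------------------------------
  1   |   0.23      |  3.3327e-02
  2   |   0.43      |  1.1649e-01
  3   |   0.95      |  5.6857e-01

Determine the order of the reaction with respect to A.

second order (2)

Step 1: Compare trials to find order n where rate₂/rate₁ = ([A]₂/[A]₁)^n
Step 2: rate₂/rate₁ = 1.1649e-01/3.3327e-02 = 3.495
Step 3: [A]₂/[A]₁ = 0.43/0.23 = 1.87
Step 4: n = ln(3.495)/ln(1.87) = 2.00 ≈ 2
Step 5: The reaction is second order in A.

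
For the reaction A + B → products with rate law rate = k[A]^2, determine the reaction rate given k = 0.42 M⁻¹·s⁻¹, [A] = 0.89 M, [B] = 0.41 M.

0.3327 M/s

Step 1: The rate law is rate = k[A]^2
Step 2: Note that the rate does not depend on [B] (zero order in B).
Step 3: rate = 0.42 × (0.89)^2 = 0.332682 M/s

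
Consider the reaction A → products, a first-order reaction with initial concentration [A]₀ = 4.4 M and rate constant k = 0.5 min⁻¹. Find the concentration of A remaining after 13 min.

0.006615 M

Step 1: For a first-order reaction: [A] = [A]₀ × e^(-kt)
Step 2: [A] = 4.4 × e^(-0.5 × 13)
Step 3: [A] = 4.4 × e^(-6.5)
Step 4: [A] = 4.4 × 0.00150344 = 0.006615 M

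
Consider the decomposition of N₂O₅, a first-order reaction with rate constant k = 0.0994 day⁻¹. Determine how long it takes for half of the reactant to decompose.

6.973 day

Step 1: For a first-order reaction, t₁/₂ = ln(2)/k
Step 2: t₁/₂ = ln(2)/0.0994
Step 3: t₁/₂ = 0.6931/0.0994 = 6.973 day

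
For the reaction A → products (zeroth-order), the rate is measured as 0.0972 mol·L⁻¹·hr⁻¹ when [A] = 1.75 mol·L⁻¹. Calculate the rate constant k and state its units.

0.0972 mol·L⁻¹·hr⁻¹

Step 1: For a zeroth-order reaction, rate = k (independent of concentration).
Step 2: k = rate = 0.0972 mol·L⁻¹·hr⁻¹.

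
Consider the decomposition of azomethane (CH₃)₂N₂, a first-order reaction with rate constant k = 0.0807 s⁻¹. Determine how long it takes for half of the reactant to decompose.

8.589 s

Step 1: For a first-order reaction, t₁/₂ = ln(2)/k
Step 2: t₁/₂ = ln(2)/0.0807
Step 3: t₁/₂ = 0.6931/0.0807 = 8.589 s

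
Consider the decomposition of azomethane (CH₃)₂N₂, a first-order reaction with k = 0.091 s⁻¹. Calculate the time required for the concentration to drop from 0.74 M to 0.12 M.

19.99 s

Step 1: For first-order: t = ln([azomethane]₀/[azomethane])/k
Step 2: t = ln(0.74/0.12)/0.091
Step 3: t = ln(6.167)/0.091
Step 4: t = 1.819/0.091 = 19.99 s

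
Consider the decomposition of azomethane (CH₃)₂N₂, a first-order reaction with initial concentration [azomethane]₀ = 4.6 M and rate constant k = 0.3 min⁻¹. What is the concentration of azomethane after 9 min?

0.3091 M

Step 1: For a first-order reaction: [azomethane] = [azomethane]₀ × e^(-kt)
Step 2: [azomethane] = 4.6 × e^(-0.3 × 9)
Step 3: [azomethane] = 4.6 × e^(-2.7)
Step 4: [azomethane] = 4.6 × 0.0672055 = 0.3091 M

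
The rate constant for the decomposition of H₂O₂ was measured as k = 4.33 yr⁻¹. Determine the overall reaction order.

first order (1)

Step 1: The units of k for an nth-order reaction are (concentration)^(1-n)·(time)⁻¹.
Step 2: Here k has units yr⁻¹, so the concentration exponent is 0.
Step 3: 1 - n = 0 ⇒ n = 1. The reaction is first order.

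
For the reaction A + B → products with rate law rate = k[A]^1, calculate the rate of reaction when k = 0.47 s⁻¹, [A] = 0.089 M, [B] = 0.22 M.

0.04183 M/s

Step 1: The rate law is rate = k[A]^1
Step 2: Note that the rate does not depend on [B] (zero order in B).
Step 3: rate = 0.47 × (0.089)^1 = 0.04183 M/s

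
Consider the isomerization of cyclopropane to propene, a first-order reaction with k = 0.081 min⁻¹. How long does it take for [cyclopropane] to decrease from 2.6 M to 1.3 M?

8.557 min

Step 1: For first-order: t = ln([cyclopropane]₀/[cyclopropane])/k
Step 2: t = ln(2.6/1.3)/0.081
Step 3: t = ln(2)/0.081
Step 4: t = 0.6931/0.081 = 8.557 min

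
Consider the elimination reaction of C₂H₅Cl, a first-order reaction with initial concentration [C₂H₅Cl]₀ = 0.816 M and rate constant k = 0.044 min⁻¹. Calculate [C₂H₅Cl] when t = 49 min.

0.09448 M

Step 1: For a first-order reaction: [C₂H₅Cl] = [C₂H₅Cl]₀ × e^(-kt)
Step 2: [C₂H₅Cl] = 0.816 × e^(-0.044 × 49)
Step 3: [C₂H₅Cl] = 0.816 × e^(-2.156)
Step 4: [C₂H₅Cl] = 0.816 × 0.115787 = 0.09448 M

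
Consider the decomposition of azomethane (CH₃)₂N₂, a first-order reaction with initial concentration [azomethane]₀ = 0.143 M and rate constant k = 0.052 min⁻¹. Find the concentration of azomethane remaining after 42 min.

0.0161 M

Step 1: For a first-order reaction: [azomethane] = [azomethane]₀ × e^(-kt)
Step 2: [azomethane] = 0.143 × e^(-0.052 × 42)
Step 3: [azomethane] = 0.143 × e^(-2.184)
Step 4: [azomethane] = 0.143 × 0.11259 = 0.0161 M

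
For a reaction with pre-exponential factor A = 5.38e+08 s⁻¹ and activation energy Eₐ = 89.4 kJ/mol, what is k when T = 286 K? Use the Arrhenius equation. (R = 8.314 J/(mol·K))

2.53e-08 s⁻¹

Step 1: Use the Arrhenius equation: k = A × exp(-Eₐ/RT)
Step 2: Convert Eₐ to J/mol: 89.4 kJ/mol = 89400 J/mol
Step 3: Calculate the exponent: -Eₐ/(RT) = -89400/(8.314 × 286) = -37.59772
Step 4: k = 5.38e+08 × exp(-37.59772)
Step 5: k = 5.38e+08 × 4.69373e-17 = 2.5252e-08 s⁻¹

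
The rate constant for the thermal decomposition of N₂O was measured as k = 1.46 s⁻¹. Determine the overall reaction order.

first order (1)

Step 1: The units of k for an nth-order reaction are (concentration)^(1-n)·(time)⁻¹.
Step 2: Here k has units s⁻¹, so the concentration exponent is 0.
Step 3: 1 - n = 0 ⇒ n = 1. The reaction is first order.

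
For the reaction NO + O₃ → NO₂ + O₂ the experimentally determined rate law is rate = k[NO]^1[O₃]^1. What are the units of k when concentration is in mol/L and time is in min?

(mol/L)⁻¹·min⁻¹

Step 1: Overall order = 1 + 1 = 2.
Step 2: rate has units mol/L·min⁻¹; [NO]^1[O₃]^1 has units (mol/L)^2.
Step 3: k = rate/([NO]^1[O₃]^1), so units of k = (mol/L)^(1-2)·min⁻¹ = (mol/L)⁻¹·min⁻¹.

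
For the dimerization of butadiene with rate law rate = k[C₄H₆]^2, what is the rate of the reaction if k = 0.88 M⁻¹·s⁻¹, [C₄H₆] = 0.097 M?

0.00828 M/s

Step 1: Identify the rate law: rate = k[C₄H₆]^2
Step 2: Substitute values: rate = 0.88 × (0.097)^2
Step 3: Calculate: rate = 0.88 × 0.009409 = 0.00827992 M/s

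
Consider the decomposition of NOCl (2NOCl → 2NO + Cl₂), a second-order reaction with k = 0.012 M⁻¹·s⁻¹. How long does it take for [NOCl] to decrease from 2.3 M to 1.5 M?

19.32 s

Step 1: For second-order: t = (1/[NOCl] - 1/[NOCl]₀)/k
Step 2: t = (1/1.5 - 1/2.3)/0.012
Step 3: t = (0.6667 - 0.4348)/0.012
Step 4: t = 0.2319/0.012 = 19.32 s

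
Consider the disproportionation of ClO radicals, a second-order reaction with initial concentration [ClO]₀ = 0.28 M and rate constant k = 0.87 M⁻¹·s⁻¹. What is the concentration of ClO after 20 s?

0.04768 M

Step 1: For a second-order reaction: 1/[ClO] = 1/[ClO]₀ + kt
Step 2: 1/[ClO] = 1/0.28 + 0.87 × 20
Step 3: 1/[ClO] = 3.571 + 17.4 = 20.97
Step 4: [ClO] = 1/20.97 = 0.04768 M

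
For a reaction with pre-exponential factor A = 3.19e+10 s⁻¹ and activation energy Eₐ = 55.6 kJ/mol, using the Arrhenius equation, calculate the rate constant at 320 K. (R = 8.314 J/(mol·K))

2.68e+01 s⁻¹

Step 1: Use the Arrhenius equation: k = A × exp(-Eₐ/RT)
Step 2: Convert Eₐ to J/mol: 55.6 kJ/mol = 55600 J/mol
Step 3: Calculate the exponent: -Eₐ/(RT) = -55600/(8.314 × 320) = -20.89848
Step 4: k = 3.19e+10 × exp(-20.89848)
Step 5: k = 3.19e+10 × 8.39277e-10 = 2.6773e+01 s⁻¹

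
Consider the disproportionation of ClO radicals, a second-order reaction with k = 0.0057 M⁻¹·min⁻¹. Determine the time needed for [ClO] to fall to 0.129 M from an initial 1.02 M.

1188 min

Step 1: For second-order: t = (1/[ClO] - 1/[ClO]₀)/k
Step 2: t = (1/0.129 - 1/1.02)/0.0057
Step 3: t = (7.752 - 0.9804)/0.0057
Step 4: t = 6.772/0.0057 = 1188 min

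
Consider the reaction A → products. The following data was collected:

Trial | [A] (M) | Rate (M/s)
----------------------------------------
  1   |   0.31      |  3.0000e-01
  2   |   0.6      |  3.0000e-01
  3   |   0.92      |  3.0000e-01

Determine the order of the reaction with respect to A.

zeroth order (0)

Step 1: Compare trials - when concentration changes, rate stays constant.
Step 2: rate₂/rate₁ = 3.0000e-01/3.0000e-01 = 1
Step 3: [A]₂/[A]₁ = 0.6/0.31 = 1.935
Step 4: Since rate ratio ≈ (conc ratio)^0, the reaction is zeroth order.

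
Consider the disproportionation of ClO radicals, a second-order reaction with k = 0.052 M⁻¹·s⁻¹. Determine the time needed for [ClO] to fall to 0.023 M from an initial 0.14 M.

698.8 s

Step 1: For second-order: t = (1/[ClO] - 1/[ClO]₀)/k
Step 2: t = (1/0.023 - 1/0.14)/0.052
Step 3: t = (43.48 - 7.143)/0.052
Step 4: t = 36.34/0.052 = 698.8 s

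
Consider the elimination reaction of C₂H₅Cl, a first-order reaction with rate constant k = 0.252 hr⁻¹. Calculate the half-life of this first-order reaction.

2.751 hr

Step 1: For a first-order reaction, t₁/₂ = ln(2)/k
Step 2: t₁/₂ = ln(2)/0.252
Step 3: t₁/₂ = 0.6931/0.252 = 2.751 hr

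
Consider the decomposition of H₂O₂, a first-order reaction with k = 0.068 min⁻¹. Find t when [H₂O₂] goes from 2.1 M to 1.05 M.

10.19 min

Step 1: For first-order: t = ln([H₂O₂]₀/[H₂O₂])/k
Step 2: t = ln(2.1/1.05)/0.068
Step 3: t = ln(2)/0.068
Step 4: t = 0.6931/0.068 = 10.19 min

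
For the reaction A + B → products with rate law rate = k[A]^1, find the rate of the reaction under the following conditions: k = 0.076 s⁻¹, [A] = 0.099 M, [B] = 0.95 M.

0.007524 M/s

Step 1: The rate law is rate = k[A]^1
Step 2: Note that the rate does not depend on [B] (zero order in B).
Step 3: rate = 0.076 × (0.099)^1 = 0.007524 M/s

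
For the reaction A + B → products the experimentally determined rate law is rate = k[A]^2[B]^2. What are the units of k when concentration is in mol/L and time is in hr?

(mol/L)⁻³·hr⁻¹

Step 1: Overall order = 2 + 2 = 4.
Step 2: rate has units mol/L·hr⁻¹; [A]^2[B]^2 has units (mol/L)^4.
Step 3: k = rate/([A]^2[B]^2), so units of k = (mol/L)^(1-4)·hr⁻¹ = (mol/L)⁻³·hr⁻¹.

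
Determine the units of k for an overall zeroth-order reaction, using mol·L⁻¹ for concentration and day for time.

mol·L⁻¹·day⁻¹

Step 1: For overall order n, rate = k × (concentration)^n.
Step 2: Rate has units mol·L⁻¹·day⁻¹; concentration term has units (mol·L⁻¹)^0.
Step 3: k = rate / (concentration)^n, so units of k = (mol·L⁻¹)^(1-0)·day⁻¹ = mol·L⁻¹·day⁻¹.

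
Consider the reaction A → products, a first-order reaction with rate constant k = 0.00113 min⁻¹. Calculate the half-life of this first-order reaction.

613.4 min

Step 1: For a first-order reaction, t₁/₂ = ln(2)/k
Step 2: t₁/₂ = ln(2)/0.00113
Step 3: t₁/₂ = 0.6931/0.00113 = 613.4 min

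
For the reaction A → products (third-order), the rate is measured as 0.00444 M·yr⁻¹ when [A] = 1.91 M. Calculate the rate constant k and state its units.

0.0006372 M⁻²·yr⁻¹

Step 1: rate = k[A]^3, so k = rate / [A]^3.
Step 2: k = 0.00444 / (1.91)^3 = 0.00444 / 6.968.
Step 3: k = 0.0006372 M⁻²·yr⁻¹.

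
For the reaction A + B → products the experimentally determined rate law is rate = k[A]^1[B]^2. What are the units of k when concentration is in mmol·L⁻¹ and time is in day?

(mmol·L⁻¹)⁻²·day⁻¹

Step 1: Overall order = 1 + 2 = 3.
Step 2: rate has units mmol·L⁻¹·day⁻¹; [A]^1[B]^2 has units (mmol·L⁻¹)^3.
Step 3: k = rate/([A]^1[B]^2), so units of k = (mmol·L⁻¹)^(1-3)·day⁻¹ = (mmol·L⁻¹)⁻²·day⁻¹.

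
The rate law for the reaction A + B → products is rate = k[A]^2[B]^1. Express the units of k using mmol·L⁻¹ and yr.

(mmol·L⁻¹)⁻²·yr⁻¹

Step 1: Overall order = 2 + 1 = 3.
Step 2: rate has units mmol·L⁻¹·yr⁻¹; [A]^2[B]^1 has units (mmol·L⁻¹)^3.
Step 3: k = rate/([A]^2[B]^1), so units of k = (mmol·L⁻¹)^(1-3)·yr⁻¹ = (mmol·L⁻¹)⁻²·yr⁻¹.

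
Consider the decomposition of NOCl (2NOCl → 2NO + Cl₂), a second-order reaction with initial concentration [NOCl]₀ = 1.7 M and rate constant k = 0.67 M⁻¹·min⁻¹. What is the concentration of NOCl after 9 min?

0.1511 M

Step 1: For a second-order reaction: 1/[NOCl] = 1/[NOCl]₀ + kt
Step 2: 1/[NOCl] = 1/1.7 + 0.67 × 9
Step 3: 1/[NOCl] = 0.5882 + 6.03 = 6.618
Step 4: [NOCl] = 1/6.618 = 0.1511 M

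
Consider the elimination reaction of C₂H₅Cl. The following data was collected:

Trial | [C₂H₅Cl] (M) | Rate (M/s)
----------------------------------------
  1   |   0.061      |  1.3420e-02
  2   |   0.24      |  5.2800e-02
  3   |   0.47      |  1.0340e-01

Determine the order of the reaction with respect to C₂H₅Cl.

first order (1)

Step 1: Compare trials to find order n where rate₂/rate₁ = ([C₂H₅Cl]₂/[C₂H₅Cl]₁)^n
Step 2: rate₂/rate₁ = 5.2800e-02/1.3420e-02 = 3.934
Step 3: [C₂H₅Cl]₂/[C₂H₅Cl]₁ = 0.24/0.061 = 3.934
Step 4: n = ln(3.934)/ln(3.934) = 1.00 ≈ 1
Step 5: The reaction is first order in C₂H₅Cl.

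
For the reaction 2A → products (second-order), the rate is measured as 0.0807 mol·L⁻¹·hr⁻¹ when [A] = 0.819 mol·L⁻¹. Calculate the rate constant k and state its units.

0.1203 (mol·L⁻¹)⁻¹·hr⁻¹

Step 1: rate = k[A]^2, so k = rate / [A]^2.
Step 2: k = 0.0807 / (0.819)^2 = 0.0807 / 0.6708.
Step 3: k = 0.1203 (mol·L⁻¹)⁻¹·hr⁻¹.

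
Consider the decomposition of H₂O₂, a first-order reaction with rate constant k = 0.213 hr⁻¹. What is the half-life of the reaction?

3.254 hr

Step 1: For a first-order reaction, t₁/₂ = ln(2)/k
Step 2: t₁/₂ = ln(2)/0.213
Step 3: t₁/₂ = 0.6931/0.213 = 3.254 hr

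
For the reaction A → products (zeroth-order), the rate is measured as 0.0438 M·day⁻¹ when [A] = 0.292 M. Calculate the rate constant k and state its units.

0.0438 M·day⁻¹

Step 1: For a zeroth-order reaction, rate = k (independent of concentration).
Step 2: k = rate = 0.0438 M·day⁻¹.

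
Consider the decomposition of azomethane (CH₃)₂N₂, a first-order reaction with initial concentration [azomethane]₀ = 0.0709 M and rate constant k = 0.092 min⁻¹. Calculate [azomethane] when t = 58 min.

0.0003414 M

Step 1: For a first-order reaction: [azomethane] = [azomethane]₀ × e^(-kt)
Step 2: [azomethane] = 0.0709 × e^(-0.092 × 58)
Step 3: [azomethane] = 0.0709 × e^(-5.336)
Step 4: [azomethane] = 0.0709 × 0.00481509 = 0.0003414 M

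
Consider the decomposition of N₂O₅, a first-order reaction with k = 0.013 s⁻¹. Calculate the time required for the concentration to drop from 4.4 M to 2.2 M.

53.32 s

Step 1: For first-order: t = ln([N₂O₅]₀/[N₂O₅])/k
Step 2: t = ln(4.4/2.2)/0.013
Step 3: t = ln(2)/0.013
Step 4: t = 0.6931/0.013 = 53.32 s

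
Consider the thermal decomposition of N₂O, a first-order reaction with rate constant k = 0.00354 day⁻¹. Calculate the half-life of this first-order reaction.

195.8 day

Step 1: For a first-order reaction, t₁/₂ = ln(2)/k
Step 2: t₁/₂ = ln(2)/0.00354
Step 3: t₁/₂ = 0.6931/0.00354 = 195.8 day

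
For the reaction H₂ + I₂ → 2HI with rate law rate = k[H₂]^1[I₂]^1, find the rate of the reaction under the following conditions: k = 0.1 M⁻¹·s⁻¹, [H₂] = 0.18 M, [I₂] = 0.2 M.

0.0036 M/s

Step 1: The rate law is rate = k[H₂]^1[I₂]^1
Step 2: Substitute: rate = 0.1 × (0.18)^1 × (0.2)^1
Step 3: rate = 0.1 × 0.18 × 0.2 = 0.0036 M/s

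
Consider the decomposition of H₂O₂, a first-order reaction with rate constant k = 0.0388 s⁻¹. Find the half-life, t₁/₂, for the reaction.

17.86 s

Step 1: For a first-order reaction, t₁/₂ = ln(2)/k
Step 2: t₁/₂ = ln(2)/0.0388
Step 3: t₁/₂ = 0.6931/0.0388 = 17.86 s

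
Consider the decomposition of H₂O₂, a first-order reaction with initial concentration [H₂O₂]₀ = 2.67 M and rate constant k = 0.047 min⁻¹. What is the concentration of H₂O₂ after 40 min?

0.4074 M

Step 1: For a first-order reaction: [H₂O₂] = [H₂O₂]₀ × e^(-kt)
Step 2: [H₂O₂] = 2.67 × e^(-0.047 × 40)
Step 3: [H₂O₂] = 2.67 × e^(-1.88)
Step 4: [H₂O₂] = 2.67 × 0.15259 = 0.4074 M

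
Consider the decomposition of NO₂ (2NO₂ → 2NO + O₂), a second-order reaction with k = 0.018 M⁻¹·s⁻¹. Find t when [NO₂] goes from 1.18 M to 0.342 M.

115.4 s

Step 1: For second-order: t = (1/[NO₂] - 1/[NO₂]₀)/k
Step 2: t = (1/0.342 - 1/1.18)/0.018
Step 3: t = (2.924 - 0.8475)/0.018
Step 4: t = 2.077/0.018 = 115.4 s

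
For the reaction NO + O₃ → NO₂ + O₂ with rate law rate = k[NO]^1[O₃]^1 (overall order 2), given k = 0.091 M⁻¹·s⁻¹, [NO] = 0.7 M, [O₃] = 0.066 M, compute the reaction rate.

0.004204 M/s

Step 1: The rate law is rate = k[NO]^1[O₃]^1, overall order = 1+1 = 2
Step 2: Substitute values: rate = 0.091 × (0.7)^1 × (0.066)^1
Step 3: rate = 0.091 × 0.7 × 0.066 = 0.0042042 M/s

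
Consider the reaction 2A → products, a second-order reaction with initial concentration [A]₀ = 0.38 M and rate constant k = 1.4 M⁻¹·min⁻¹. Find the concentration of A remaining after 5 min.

0.1038 M

Step 1: For a second-order reaction: 1/[A] = 1/[A]₀ + kt
Step 2: 1/[A] = 1/0.38 + 1.4 × 5
Step 3: 1/[A] = 2.632 + 7 = 9.632
Step 4: [A] = 1/9.632 = 0.1038 M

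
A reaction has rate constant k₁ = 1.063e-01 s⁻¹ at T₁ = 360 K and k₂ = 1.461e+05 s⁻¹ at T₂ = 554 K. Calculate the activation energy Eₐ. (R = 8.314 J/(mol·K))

120.8 kJ/mol

Step 1: Use the two-temperature Arrhenius form: ln(k₂/k₁) = -Eₐ/R × (1/T₂ - 1/T₁)
Step 2: ln(k₂/k₁) = ln(1.461e+05/1.063e-01) = ln(1.37441e+06) = 14.1335
Step 3: 1/T₂ - 1/T₁ = 1/554 - 1/360 = -9.727236e-04 K⁻¹
Step 4: Eₐ = -R × ln(k₂/k₁) / (1/T₂ - 1/T₁) = -8.314 × 14.1335 / -9.727236e-04
Step 5: Eₐ = 1.2080e+05 J/mol = 120.8 kJ/mol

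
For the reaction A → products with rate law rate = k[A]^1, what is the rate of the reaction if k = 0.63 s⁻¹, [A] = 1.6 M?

1.008 M/s

Step 1: Identify the rate law: rate = k[A]^1
Step 2: Substitute values: rate = 0.63 × (1.6)^1
Step 3: Calculate: rate = 0.63 × 1.6 = 1.008 M/s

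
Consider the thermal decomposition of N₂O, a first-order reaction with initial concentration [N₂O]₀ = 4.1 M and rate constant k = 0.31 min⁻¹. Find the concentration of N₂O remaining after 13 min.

0.07287 M

Step 1: For a first-order reaction: [N₂O] = [N₂O]₀ × e^(-kt)
Step 2: [N₂O] = 4.1 × e^(-0.31 × 13)
Step 3: [N₂O] = 4.1 × e^(-4.03)
Step 4: [N₂O] = 4.1 × 0.0177743 = 0.07287 M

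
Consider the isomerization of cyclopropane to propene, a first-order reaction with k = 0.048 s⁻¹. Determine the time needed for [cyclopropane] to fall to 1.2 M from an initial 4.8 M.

28.88 s

Step 1: For first-order: t = ln([cyclopropane]₀/[cyclopropane])/k
Step 2: t = ln(4.8/1.2)/0.048
Step 3: t = ln(4)/0.048
Step 4: t = 1.386/0.048 = 28.88 s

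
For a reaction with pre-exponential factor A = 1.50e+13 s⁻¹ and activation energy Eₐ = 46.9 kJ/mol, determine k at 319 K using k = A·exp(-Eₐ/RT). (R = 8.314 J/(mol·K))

3.13e+05 s⁻¹

Step 1: Use the Arrhenius equation: k = A × exp(-Eₐ/RT)
Step 2: Convert Eₐ to J/mol: 46.9 kJ/mol = 46900 J/mol
Step 3: Calculate the exponent: -Eₐ/(RT) = -46900/(8.314 × 319) = -17.68366
Step 4: k = 1.50e+13 × exp(-17.68366)
Step 5: k = 1.50e+13 × 2.08970e-08 = 3.1346e+05 s⁻¹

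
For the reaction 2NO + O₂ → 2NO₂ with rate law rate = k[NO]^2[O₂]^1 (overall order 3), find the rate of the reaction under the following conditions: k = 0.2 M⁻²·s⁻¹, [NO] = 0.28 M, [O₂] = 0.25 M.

0.00392 M/s

Step 1: The rate law is rate = k[NO]^2[O₂]^1, overall order = 2+1 = 3
Step 2: Substitute values: rate = 0.2 × (0.28)^2 × (0.25)^1
Step 3: rate = 0.2 × 0.0784 × 0.25 = 0.00392 M/s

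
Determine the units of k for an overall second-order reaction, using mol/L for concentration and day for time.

(mol/L)⁻¹·day⁻¹

Step 1: For overall order n, rate = k × (concentration)^n.
Step 2: Rate has units mol/L·day⁻¹; concentration term has units (mol/L)^2.
Step 3: k = rate / (concentration)^n, so units of k = (mol/L)^(1-2)·day⁻¹ = (mol/L)⁻¹·day⁻¹.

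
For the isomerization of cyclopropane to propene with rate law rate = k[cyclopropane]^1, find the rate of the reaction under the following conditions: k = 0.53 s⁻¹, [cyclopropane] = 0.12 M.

0.0636 M/s

Step 1: Identify the rate law: rate = k[cyclopropane]^1
Step 2: Substitute values: rate = 0.53 × (0.12)^1
Step 3: Calculate: rate = 0.53 × 0.12 = 0.0636 M/s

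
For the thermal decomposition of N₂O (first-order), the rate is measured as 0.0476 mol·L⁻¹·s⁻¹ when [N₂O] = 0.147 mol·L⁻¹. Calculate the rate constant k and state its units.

0.3238 s⁻¹

Step 1: rate = k[N₂O]^1, so k = rate / [N₂O]^1.
Step 2: k = 0.0476 / (0.147)^1 = 0.0476 / 0.147.
Step 3: k = 0.3238 s⁻¹.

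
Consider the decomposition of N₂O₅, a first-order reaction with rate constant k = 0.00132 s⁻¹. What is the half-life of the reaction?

525.1 s

Step 1: For a first-order reaction, t₁/₂ = ln(2)/k
Step 2: t₁/₂ = ln(2)/0.00132
Step 3: t₁/₂ = 0.6931/0.00132 = 525.1 s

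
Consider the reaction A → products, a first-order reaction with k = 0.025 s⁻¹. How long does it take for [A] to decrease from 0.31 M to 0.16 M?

26.46 s

Step 1: For first-order: t = ln([A]₀/[A])/k
Step 2: t = ln(0.31/0.16)/0.025
Step 3: t = ln(1.938)/0.025
Step 4: t = 0.6614/0.025 = 26.46 s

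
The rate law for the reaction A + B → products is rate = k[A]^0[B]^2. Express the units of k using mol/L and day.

(mol/L)⁻¹·day⁻¹

Step 1: Overall order = 0 + 2 = 2.
Step 2: rate has units mol/L·day⁻¹; [A]^0[B]^2 has units (mol/L)^2.
Step 3: k = rate/([A]^0[B]^2), so units of k = (mol/L)^(1-2)·day⁻¹ = (mol/L)⁻¹·day⁻¹.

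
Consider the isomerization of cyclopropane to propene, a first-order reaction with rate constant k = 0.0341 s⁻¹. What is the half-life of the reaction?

20.33 s

Step 1: For a first-order reaction, t₁/₂ = ln(2)/k
Step 2: t₁/₂ = ln(2)/0.0341
Step 3: t₁/₂ = 0.6931/0.0341 = 20.33 s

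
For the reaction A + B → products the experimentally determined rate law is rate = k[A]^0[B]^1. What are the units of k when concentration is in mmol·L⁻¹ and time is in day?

day⁻¹

Step 1: Overall order = 0 + 1 = 1.
Step 2: rate has units mmol·L⁻¹·day⁻¹; [A]^0[B]^1 has units (mmol·L⁻¹)^1.
Step 3: k = rate/([A]^0[B]^1), so units of k = (mmol·L⁻¹)^(1-1)·day⁻¹ = day⁻¹.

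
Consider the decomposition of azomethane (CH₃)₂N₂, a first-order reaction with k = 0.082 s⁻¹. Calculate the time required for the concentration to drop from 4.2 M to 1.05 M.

16.91 s

Step 1: For first-order: t = ln([azomethane]₀/[azomethane])/k
Step 2: t = ln(4.2/1.05)/0.082
Step 3: t = ln(4)/0.082
Step 4: t = 1.386/0.082 = 16.91 s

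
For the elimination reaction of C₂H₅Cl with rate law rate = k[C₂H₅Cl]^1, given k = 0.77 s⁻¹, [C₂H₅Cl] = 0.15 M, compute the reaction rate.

0.1155 M/s

Step 1: Identify the rate law: rate = k[C₂H₅Cl]^1
Step 2: Substitute values: rate = 0.77 × (0.15)^1
Step 3: Calculate: rate = 0.77 × 0.15 = 0.1155 M/s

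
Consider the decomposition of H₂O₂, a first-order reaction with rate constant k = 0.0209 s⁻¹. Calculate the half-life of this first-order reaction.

33.16 s

Step 1: For a first-order reaction, t₁/₂ = ln(2)/k
Step 2: t₁/₂ = ln(2)/0.0209
Step 3: t₁/₂ = 0.6931/0.0209 = 33.16 s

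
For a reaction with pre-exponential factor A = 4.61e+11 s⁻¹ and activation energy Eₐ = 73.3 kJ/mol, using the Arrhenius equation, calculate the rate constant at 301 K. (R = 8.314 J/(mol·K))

8.77e-02 s⁻¹

Step 1: Use the Arrhenius equation: k = A × exp(-Eₐ/RT)
Step 2: Convert Eₐ to J/mol: 73.3 kJ/mol = 73300 J/mol
Step 3: Calculate the exponent: -Eₐ/(RT) = -73300/(8.314 × 301) = -29.29055
Step 4: k = 4.61e+11 × exp(-29.29055)
Step 5: k = 4.61e+11 × 1.90229e-13 = 8.7696e-02 s⁻¹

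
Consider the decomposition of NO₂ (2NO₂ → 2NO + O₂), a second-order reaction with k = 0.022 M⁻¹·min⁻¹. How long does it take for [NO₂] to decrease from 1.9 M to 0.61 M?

50.59 min

Step 1: For second-order: t = (1/[NO₂] - 1/[NO₂]₀)/k
Step 2: t = (1/0.61 - 1/1.9)/0.022
Step 3: t = (1.639 - 0.5263)/0.022
Step 4: t = 1.113/0.022 = 50.59 min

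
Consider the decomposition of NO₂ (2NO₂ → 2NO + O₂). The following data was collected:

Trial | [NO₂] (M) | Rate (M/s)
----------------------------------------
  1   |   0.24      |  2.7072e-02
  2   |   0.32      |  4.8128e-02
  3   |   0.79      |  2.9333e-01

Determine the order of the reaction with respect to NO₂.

second order (2)

Step 1: Compare trials to find order n where rate₂/rate₁ = ([NO₂]₂/[NO₂]₁)^n
Step 2: rate₂/rate₁ = 4.8128e-02/2.7072e-02 = 1.778
Step 3: [NO₂]₂/[NO₂]₁ = 0.32/0.24 = 1.333
Step 4: n = ln(1.778)/ln(1.333) = 2.00 ≈ 2
Step 5: The reaction is second order in NO₂.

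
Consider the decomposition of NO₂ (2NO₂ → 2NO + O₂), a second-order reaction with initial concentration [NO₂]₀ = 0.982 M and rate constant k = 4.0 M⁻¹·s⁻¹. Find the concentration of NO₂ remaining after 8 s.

0.03029 M

Step 1: For a second-order reaction: 1/[NO₂] = 1/[NO₂]₀ + kt
Step 2: 1/[NO₂] = 1/0.982 + 4.0 × 8
Step 3: 1/[NO₂] = 1.018 + 32 = 33.02
Step 4: [NO₂] = 1/33.02 = 0.03029 M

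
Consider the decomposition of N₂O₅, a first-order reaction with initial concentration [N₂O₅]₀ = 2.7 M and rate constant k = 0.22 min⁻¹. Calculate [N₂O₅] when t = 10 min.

0.2992 M

Step 1: For a first-order reaction: [N₂O₅] = [N₂O₅]₀ × e^(-kt)
Step 2: [N₂O₅] = 2.7 × e^(-0.22 × 10)
Step 3: [N₂O₅] = 2.7 × e^(-2.2)
Step 4: [N₂O₅] = 2.7 × 0.110803 = 0.2992 M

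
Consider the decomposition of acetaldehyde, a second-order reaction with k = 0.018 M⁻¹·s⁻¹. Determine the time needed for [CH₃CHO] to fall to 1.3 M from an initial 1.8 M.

11.87 s

Step 1: For second-order: t = (1/[CH₃CHO] - 1/[CH₃CHO]₀)/k
Step 2: t = (1/1.3 - 1/1.8)/0.018
Step 3: t = (0.7692 - 0.5556)/0.018
Step 4: t = 0.2137/0.018 = 11.87 s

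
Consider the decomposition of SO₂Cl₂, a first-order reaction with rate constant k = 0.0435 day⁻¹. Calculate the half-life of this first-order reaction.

15.93 day

Step 1: For a first-order reaction, t₁/₂ = ln(2)/k
Step 2: t₁/₂ = ln(2)/0.0435
Step 3: t₁/₂ = 0.6931/0.0435 = 15.93 day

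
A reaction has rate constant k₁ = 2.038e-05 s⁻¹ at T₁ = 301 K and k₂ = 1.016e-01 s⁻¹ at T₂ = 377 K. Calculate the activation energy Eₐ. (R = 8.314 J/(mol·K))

105.7 kJ/mol

Step 1: Use the two-temperature Arrhenius form: ln(k₂/k₁) = -Eₐ/R × (1/T₂ - 1/T₁)
Step 2: ln(k₂/k₁) = ln(1.016e-01/2.038e-05) = ln(4985.28) = 8.51424
Step 3: 1/T₂ - 1/T₁ = 1/377 - 1/301 = -6.697392e-04 K⁻¹
Step 4: Eₐ = -R × ln(k₂/k₁) / (1/T₂ - 1/T₁) = -8.314 × 8.51424 / -6.697392e-04
Step 5: Eₐ = 1.0569e+05 J/mol = 105.7 kJ/mol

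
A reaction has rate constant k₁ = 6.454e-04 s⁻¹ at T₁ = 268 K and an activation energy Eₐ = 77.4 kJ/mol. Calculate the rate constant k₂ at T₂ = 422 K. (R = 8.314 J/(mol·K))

2.066e+02 s⁻¹

Step 1: Use the two-temperature Arrhenius form: ln(k₂/k₁) = -Eₐ/R × (1/T₂ - 1/T₁)
Step 2: Convert Eₐ to J/mol: 77.4 kJ/mol = 77400 J/mol
Step 3: 1/T₂ - 1/T₁ = 1/422 - 1/268 = -1.361675e-03 K⁻¹
Step 4: ln(k₂/k₁) = -77400/8.314 × -1.361675e-03 = 12.67665
Step 5: k₂ = k₁ × exp(12.67665) = 6.454e-04 × 3.20184e+05 = 2.066e+02 s⁻¹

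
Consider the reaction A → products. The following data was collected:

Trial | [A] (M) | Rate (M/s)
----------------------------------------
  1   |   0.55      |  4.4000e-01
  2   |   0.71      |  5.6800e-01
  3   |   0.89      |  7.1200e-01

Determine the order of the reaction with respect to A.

first order (1)

Step 1: Compare trials to find order n where rate₂/rate₁ = ([A]₂/[A]₁)^n
Step 2: rate₂/rate₁ = 5.6800e-01/4.4000e-01 = 1.291
Step 3: [A]₂/[A]₁ = 0.71/0.55 = 1.291
Step 4: n = ln(1.291)/ln(1.291) = 1.00 ≈ 1
Step 5: The reaction is first order in A.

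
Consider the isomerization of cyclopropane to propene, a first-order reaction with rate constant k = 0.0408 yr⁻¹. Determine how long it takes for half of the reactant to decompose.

16.99 yr

Step 1: For a first-order reaction, t₁/₂ = ln(2)/k
Step 2: t₁/₂ = ln(2)/0.0408
Step 3: t₁/₂ = 0.6931/0.0408 = 16.99 yr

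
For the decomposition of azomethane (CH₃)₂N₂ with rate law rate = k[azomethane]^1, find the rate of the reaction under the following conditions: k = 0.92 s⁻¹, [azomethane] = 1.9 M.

1.748 M/s

Step 1: Identify the rate law: rate = k[azomethane]^1
Step 2: Substitute values: rate = 0.92 × (1.9)^1
Step 3: Calculate: rate = 0.92 × 1.9 = 1.748 M/s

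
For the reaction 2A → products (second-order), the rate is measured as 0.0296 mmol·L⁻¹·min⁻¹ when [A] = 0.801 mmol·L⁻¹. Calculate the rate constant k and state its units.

0.04613 (mmol·L⁻¹)⁻¹·min⁻¹

Step 1: rate = k[A]^2, so k = rate / [A]^2.
Step 2: k = 0.0296 / (0.801)^2 = 0.0296 / 0.6416.
Step 3: k = 0.04613 (mmol·L⁻¹)⁻¹·min⁻¹.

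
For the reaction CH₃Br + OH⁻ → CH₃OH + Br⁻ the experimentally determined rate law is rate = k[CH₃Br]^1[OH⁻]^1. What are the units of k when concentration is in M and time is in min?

M⁻¹·min⁻¹

Step 1: Overall order = 1 + 1 = 2.
Step 2: rate has units M·min⁻¹; [CH₃Br]^1[OH⁻]^1 has units M^2.
Step 3: k = rate/([CH₃Br]^1[OH⁻]^1), so units of k = M^(1-2)·min⁻¹ = M⁻¹·min⁻¹.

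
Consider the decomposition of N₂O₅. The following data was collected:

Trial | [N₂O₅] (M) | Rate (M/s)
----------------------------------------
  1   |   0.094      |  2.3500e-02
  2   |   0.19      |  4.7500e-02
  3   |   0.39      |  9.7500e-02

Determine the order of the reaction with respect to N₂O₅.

first order (1)

Step 1: Compare trials to find order n where rate₂/rate₁ = ([N₂O₅]₂/[N₂O₅]₁)^n
Step 2: rate₂/rate₁ = 4.7500e-02/2.3500e-02 = 2.021
Step 3: [N₂O₅]₂/[N₂O₅]₁ = 0.19/0.094 = 2.021
Step 4: n = ln(2.021)/ln(2.021) = 1.00 ≈ 1
Step 5: The reaction is first order in N₂O₅.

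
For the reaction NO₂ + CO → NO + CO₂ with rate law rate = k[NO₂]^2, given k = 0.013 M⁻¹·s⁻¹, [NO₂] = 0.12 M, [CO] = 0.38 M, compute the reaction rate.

0.0001872 M/s

Step 1: The rate law is rate = k[NO₂]^2
Step 2: Note that the rate does not depend on [CO] (zero order in CO).
Step 3: rate = 0.013 × (0.12)^2 = 0.0001872 M/s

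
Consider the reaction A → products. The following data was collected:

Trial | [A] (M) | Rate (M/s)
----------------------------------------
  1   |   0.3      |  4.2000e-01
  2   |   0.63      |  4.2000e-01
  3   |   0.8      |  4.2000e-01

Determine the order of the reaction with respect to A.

zeroth order (0)

Step 1: Compare trials - when concentration changes, rate stays constant.
Step 2: rate₂/rate₁ = 4.2000e-01/4.2000e-01 = 1
Step 3: [A]₂/[A]₁ = 0.63/0.3 = 2.1
Step 4: Since rate ratio ≈ (conc ratio)^0, the reaction is zeroth order.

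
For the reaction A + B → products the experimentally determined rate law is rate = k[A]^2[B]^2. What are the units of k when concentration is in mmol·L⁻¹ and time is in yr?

(mmol·L⁻¹)⁻³·yr⁻¹

Step 1: Overall order = 2 + 2 = 4.
Step 2: rate has units mmol·L⁻¹·yr⁻¹; [A]^2[B]^2 has units (mmol·L⁻¹)^4.
Step 3: k = rate/([A]^2[B]^2), so units of k = (mmol·L⁻¹)^(1-4)·yr⁻¹ = (mmol·L⁻¹)⁻³·yr⁻¹.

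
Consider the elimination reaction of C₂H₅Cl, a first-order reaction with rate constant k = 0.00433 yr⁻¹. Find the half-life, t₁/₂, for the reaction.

160.1 yr

Step 1: For a first-order reaction, t₁/₂ = ln(2)/k
Step 2: t₁/₂ = ln(2)/0.00433
Step 3: t₁/₂ = 0.6931/0.00433 = 160.1 yr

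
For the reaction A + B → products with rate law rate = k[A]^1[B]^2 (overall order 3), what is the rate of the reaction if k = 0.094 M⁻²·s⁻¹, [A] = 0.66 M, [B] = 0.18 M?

0.00201 M/s

Step 1: The rate law is rate = k[A]^1[B]^2, overall order = 1+2 = 3
Step 2: Substitute values: rate = 0.094 × (0.66)^1 × (0.18)^2
Step 3: rate = 0.094 × 0.66 × 0.0324 = 0.0020101 M/s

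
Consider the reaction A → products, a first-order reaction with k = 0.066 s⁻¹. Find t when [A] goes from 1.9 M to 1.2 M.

6.963 s

Step 1: For first-order: t = ln([A]₀/[A])/k
Step 2: t = ln(1.9/1.2)/0.066
Step 3: t = ln(1.583)/0.066
Step 4: t = 0.4595/0.066 = 6.963 s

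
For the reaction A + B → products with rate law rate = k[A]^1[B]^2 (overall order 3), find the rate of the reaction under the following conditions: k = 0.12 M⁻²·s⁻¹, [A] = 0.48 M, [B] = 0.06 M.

0.0002074 M/s

Step 1: The rate law is rate = k[A]^1[B]^2, overall order = 1+2 = 3
Step 2: Substitute values: rate = 0.12 × (0.48)^1 × (0.06)^2
Step 3: rate = 0.12 × 0.48 × 0.0036 = 0.00020736 M/s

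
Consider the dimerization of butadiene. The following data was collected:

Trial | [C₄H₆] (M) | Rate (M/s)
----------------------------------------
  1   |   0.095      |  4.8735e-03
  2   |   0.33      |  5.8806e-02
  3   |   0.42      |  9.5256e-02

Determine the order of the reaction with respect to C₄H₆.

second order (2)

Step 1: Compare trials to find order n where rate₂/rate₁ = ([C₄H₆]₂/[C₄H₆]₁)^n
Step 2: rate₂/rate₁ = 5.8806e-02/4.8735e-03 = 12.07
Step 3: [C₄H₆]₂/[C₄H₆]₁ = 0.33/0.095 = 3.474
Step 4: n = ln(12.07)/ln(3.474) = 2.00 ≈ 2
Step 5: The reaction is second order in C₄H₆.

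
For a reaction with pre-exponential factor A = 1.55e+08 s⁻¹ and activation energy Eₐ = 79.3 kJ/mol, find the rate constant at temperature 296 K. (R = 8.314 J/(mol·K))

1.57e-06 s⁻¹

Step 1: Use the Arrhenius equation: k = A × exp(-Eₐ/RT)
Step 2: Convert Eₐ to J/mol: 79.3 kJ/mol = 79300 J/mol
Step 3: Calculate the exponent: -Eₐ/(RT) = -79300/(8.314 × 296) = -32.22341
Step 4: k = 1.55e+08 × exp(-32.22341)
Step 5: k = 1.55e+08 × 1.01286e-14 = 1.5699e-06 s⁻¹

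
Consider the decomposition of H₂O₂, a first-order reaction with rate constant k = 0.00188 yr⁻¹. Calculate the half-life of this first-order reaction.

368.7 yr

Step 1: For a first-order reaction, t₁/₂ = ln(2)/k
Step 2: t₁/₂ = ln(2)/0.00188
Step 3: t₁/₂ = 0.6931/0.00188 = 368.7 yr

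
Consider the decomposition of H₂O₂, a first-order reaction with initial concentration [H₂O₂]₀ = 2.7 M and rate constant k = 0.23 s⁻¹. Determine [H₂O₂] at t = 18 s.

0.04299 M

Step 1: For a first-order reaction: [H₂O₂] = [H₂O₂]₀ × e^(-kt)
Step 2: [H₂O₂] = 2.7 × e^(-0.23 × 18)
Step 3: [H₂O₂] = 2.7 × e^(-4.14)
Step 4: [H₂O₂] = 2.7 × 0.0159229 = 0.04299 M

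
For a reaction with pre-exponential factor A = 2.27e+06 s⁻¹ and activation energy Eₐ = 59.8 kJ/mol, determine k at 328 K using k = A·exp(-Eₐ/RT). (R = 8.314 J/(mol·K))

6.80e-04 s⁻¹

Step 1: Use the Arrhenius equation: k = A × exp(-Eₐ/RT)
Step 2: Convert Eₐ to J/mol: 59.8 kJ/mol = 59800 J/mol
Step 3: Calculate the exponent: -Eₐ/(RT) = -59800/(8.314 × 328) = -21.92892
Step 4: k = 2.27e+06 × exp(-21.92892)
Step 5: k = 2.27e+06 × 2.99496e-10 = 6.7986e-04 s⁻¹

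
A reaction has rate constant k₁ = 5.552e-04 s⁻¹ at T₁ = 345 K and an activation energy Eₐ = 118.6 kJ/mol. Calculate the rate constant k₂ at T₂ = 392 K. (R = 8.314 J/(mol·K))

7.897e-02 s⁻¹

Step 1: Use the two-temperature Arrhenius form: ln(k₂/k₁) = -Eₐ/R × (1/T₂ - 1/T₁)
Step 2: Convert Eₐ to J/mol: 118.6 kJ/mol = 118600 J/mol
Step 3: 1/T₂ - 1/T₁ = 1/392 - 1/345 = -3.475303e-04 K⁻¹
Step 4: ln(k₂/k₁) = -118600/8.314 × -3.475303e-04 = 4.95755
Step 5: k₂ = k₁ × exp(4.95755) = 5.552e-04 × 1.42245e+02 = 7.897e-02 s⁻¹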